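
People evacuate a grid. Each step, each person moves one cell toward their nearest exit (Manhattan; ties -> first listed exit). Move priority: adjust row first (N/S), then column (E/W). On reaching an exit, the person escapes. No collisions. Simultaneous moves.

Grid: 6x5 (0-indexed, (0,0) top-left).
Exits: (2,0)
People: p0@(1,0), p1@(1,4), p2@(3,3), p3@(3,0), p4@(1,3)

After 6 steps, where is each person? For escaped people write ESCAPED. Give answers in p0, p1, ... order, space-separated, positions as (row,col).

Step 1: p0:(1,0)->(2,0)->EXIT | p1:(1,4)->(2,4) | p2:(3,3)->(2,3) | p3:(3,0)->(2,0)->EXIT | p4:(1,3)->(2,3)
Step 2: p0:escaped | p1:(2,4)->(2,3) | p2:(2,3)->(2,2) | p3:escaped | p4:(2,3)->(2,2)
Step 3: p0:escaped | p1:(2,3)->(2,2) | p2:(2,2)->(2,1) | p3:escaped | p4:(2,2)->(2,1)
Step 4: p0:escaped | p1:(2,2)->(2,1) | p2:(2,1)->(2,0)->EXIT | p3:escaped | p4:(2,1)->(2,0)->EXIT
Step 5: p0:escaped | p1:(2,1)->(2,0)->EXIT | p2:escaped | p3:escaped | p4:escaped

ESCAPED ESCAPED ESCAPED ESCAPED ESCAPED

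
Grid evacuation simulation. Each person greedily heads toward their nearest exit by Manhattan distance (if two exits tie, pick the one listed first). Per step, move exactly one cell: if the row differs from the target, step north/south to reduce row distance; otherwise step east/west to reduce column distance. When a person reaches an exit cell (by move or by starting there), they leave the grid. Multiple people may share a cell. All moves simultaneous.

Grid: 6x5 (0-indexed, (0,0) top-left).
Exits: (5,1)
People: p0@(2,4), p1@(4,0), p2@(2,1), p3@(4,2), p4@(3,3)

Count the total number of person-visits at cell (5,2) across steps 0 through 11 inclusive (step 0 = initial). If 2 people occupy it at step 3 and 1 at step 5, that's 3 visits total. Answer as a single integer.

Answer: 3

Derivation:
Step 0: p0@(2,4) p1@(4,0) p2@(2,1) p3@(4,2) p4@(3,3) -> at (5,2): 0 [-], cum=0
Step 1: p0@(3,4) p1@(5,0) p2@(3,1) p3@(5,2) p4@(4,3) -> at (5,2): 1 [p3], cum=1
Step 2: p0@(4,4) p1@ESC p2@(4,1) p3@ESC p4@(5,3) -> at (5,2): 0 [-], cum=1
Step 3: p0@(5,4) p1@ESC p2@ESC p3@ESC p4@(5,2) -> at (5,2): 1 [p4], cum=2
Step 4: p0@(5,3) p1@ESC p2@ESC p3@ESC p4@ESC -> at (5,2): 0 [-], cum=2
Step 5: p0@(5,2) p1@ESC p2@ESC p3@ESC p4@ESC -> at (5,2): 1 [p0], cum=3
Step 6: p0@ESC p1@ESC p2@ESC p3@ESC p4@ESC -> at (5,2): 0 [-], cum=3
Total visits = 3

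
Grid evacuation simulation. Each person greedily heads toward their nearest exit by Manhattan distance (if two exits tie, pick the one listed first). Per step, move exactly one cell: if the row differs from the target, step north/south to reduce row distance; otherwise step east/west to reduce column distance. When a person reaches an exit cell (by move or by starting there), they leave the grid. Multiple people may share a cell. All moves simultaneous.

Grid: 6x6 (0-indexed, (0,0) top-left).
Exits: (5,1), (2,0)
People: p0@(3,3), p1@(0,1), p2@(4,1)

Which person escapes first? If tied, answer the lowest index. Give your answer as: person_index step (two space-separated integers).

Step 1: p0:(3,3)->(4,3) | p1:(0,1)->(1,1) | p2:(4,1)->(5,1)->EXIT
Step 2: p0:(4,3)->(5,3) | p1:(1,1)->(2,1) | p2:escaped
Step 3: p0:(5,3)->(5,2) | p1:(2,1)->(2,0)->EXIT | p2:escaped
Step 4: p0:(5,2)->(5,1)->EXIT | p1:escaped | p2:escaped
Exit steps: [4, 3, 1]
First to escape: p2 at step 1

Answer: 2 1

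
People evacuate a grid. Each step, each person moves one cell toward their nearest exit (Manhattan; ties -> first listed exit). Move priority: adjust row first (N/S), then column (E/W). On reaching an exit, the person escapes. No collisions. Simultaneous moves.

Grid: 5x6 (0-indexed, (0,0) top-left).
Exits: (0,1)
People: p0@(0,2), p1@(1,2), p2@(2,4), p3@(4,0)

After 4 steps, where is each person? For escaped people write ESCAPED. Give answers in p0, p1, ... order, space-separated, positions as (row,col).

Step 1: p0:(0,2)->(0,1)->EXIT | p1:(1,2)->(0,2) | p2:(2,4)->(1,4) | p3:(4,0)->(3,0)
Step 2: p0:escaped | p1:(0,2)->(0,1)->EXIT | p2:(1,4)->(0,4) | p3:(3,0)->(2,0)
Step 3: p0:escaped | p1:escaped | p2:(0,4)->(0,3) | p3:(2,0)->(1,0)
Step 4: p0:escaped | p1:escaped | p2:(0,3)->(0,2) | p3:(1,0)->(0,0)

ESCAPED ESCAPED (0,2) (0,0)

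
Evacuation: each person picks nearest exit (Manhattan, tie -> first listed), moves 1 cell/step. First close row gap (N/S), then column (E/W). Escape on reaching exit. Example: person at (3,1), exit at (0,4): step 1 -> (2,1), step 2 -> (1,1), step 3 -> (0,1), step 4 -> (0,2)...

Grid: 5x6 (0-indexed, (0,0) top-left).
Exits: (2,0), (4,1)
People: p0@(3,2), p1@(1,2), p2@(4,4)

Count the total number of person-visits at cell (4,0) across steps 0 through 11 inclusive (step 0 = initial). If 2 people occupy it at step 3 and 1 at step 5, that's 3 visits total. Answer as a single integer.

Step 0: p0@(3,2) p1@(1,2) p2@(4,4) -> at (4,0): 0 [-], cum=0
Step 1: p0@(4,2) p1@(2,2) p2@(4,3) -> at (4,0): 0 [-], cum=0
Step 2: p0@ESC p1@(2,1) p2@(4,2) -> at (4,0): 0 [-], cum=0
Step 3: p0@ESC p1@ESC p2@ESC -> at (4,0): 0 [-], cum=0
Total visits = 0

Answer: 0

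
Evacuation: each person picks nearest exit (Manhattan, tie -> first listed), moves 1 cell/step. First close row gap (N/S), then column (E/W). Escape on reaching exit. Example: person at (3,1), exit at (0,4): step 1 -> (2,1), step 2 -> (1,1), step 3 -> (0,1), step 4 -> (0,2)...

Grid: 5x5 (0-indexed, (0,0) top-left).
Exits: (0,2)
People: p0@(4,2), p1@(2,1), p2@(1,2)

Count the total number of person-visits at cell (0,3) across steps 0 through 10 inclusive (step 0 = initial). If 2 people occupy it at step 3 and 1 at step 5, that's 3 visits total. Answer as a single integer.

Answer: 0

Derivation:
Step 0: p0@(4,2) p1@(2,1) p2@(1,2) -> at (0,3): 0 [-], cum=0
Step 1: p0@(3,2) p1@(1,1) p2@ESC -> at (0,3): 0 [-], cum=0
Step 2: p0@(2,2) p1@(0,1) p2@ESC -> at (0,3): 0 [-], cum=0
Step 3: p0@(1,2) p1@ESC p2@ESC -> at (0,3): 0 [-], cum=0
Step 4: p0@ESC p1@ESC p2@ESC -> at (0,3): 0 [-], cum=0
Total visits = 0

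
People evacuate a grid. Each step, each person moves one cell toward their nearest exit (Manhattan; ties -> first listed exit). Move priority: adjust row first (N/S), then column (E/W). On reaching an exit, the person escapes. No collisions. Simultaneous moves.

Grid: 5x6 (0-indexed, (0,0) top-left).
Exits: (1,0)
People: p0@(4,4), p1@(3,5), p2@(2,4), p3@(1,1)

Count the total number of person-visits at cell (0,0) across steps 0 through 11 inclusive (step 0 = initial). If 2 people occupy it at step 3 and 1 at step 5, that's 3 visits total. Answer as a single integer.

Step 0: p0@(4,4) p1@(3,5) p2@(2,4) p3@(1,1) -> at (0,0): 0 [-], cum=0
Step 1: p0@(3,4) p1@(2,5) p2@(1,4) p3@ESC -> at (0,0): 0 [-], cum=0
Step 2: p0@(2,4) p1@(1,5) p2@(1,3) p3@ESC -> at (0,0): 0 [-], cum=0
Step 3: p0@(1,4) p1@(1,4) p2@(1,2) p3@ESC -> at (0,0): 0 [-], cum=0
Step 4: p0@(1,3) p1@(1,3) p2@(1,1) p3@ESC -> at (0,0): 0 [-], cum=0
Step 5: p0@(1,2) p1@(1,2) p2@ESC p3@ESC -> at (0,0): 0 [-], cum=0
Step 6: p0@(1,1) p1@(1,1) p2@ESC p3@ESC -> at (0,0): 0 [-], cum=0
Step 7: p0@ESC p1@ESC p2@ESC p3@ESC -> at (0,0): 0 [-], cum=0
Total visits = 0

Answer: 0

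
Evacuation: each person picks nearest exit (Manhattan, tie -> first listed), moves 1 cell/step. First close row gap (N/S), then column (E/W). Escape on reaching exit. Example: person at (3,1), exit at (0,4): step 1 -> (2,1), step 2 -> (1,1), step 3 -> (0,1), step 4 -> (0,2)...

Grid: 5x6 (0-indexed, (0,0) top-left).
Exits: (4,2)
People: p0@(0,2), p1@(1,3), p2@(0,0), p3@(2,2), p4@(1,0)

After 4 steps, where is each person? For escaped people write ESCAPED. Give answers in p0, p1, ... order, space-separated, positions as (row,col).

Step 1: p0:(0,2)->(1,2) | p1:(1,3)->(2,3) | p2:(0,0)->(1,0) | p3:(2,2)->(3,2) | p4:(1,0)->(2,0)
Step 2: p0:(1,2)->(2,2) | p1:(2,3)->(3,3) | p2:(1,0)->(2,0) | p3:(3,2)->(4,2)->EXIT | p4:(2,0)->(3,0)
Step 3: p0:(2,2)->(3,2) | p1:(3,3)->(4,3) | p2:(2,0)->(3,0) | p3:escaped | p4:(3,0)->(4,0)
Step 4: p0:(3,2)->(4,2)->EXIT | p1:(4,3)->(4,2)->EXIT | p2:(3,0)->(4,0) | p3:escaped | p4:(4,0)->(4,1)

ESCAPED ESCAPED (4,0) ESCAPED (4,1)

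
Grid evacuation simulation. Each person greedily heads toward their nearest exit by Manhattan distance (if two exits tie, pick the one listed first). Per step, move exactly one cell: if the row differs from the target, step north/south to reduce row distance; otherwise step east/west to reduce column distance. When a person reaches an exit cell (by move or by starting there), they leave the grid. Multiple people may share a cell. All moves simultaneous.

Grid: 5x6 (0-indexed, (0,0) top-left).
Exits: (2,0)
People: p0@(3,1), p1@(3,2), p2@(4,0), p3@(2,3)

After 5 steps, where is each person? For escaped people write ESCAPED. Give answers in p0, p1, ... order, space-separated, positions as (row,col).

Step 1: p0:(3,1)->(2,1) | p1:(3,2)->(2,2) | p2:(4,0)->(3,0) | p3:(2,3)->(2,2)
Step 2: p0:(2,1)->(2,0)->EXIT | p1:(2,2)->(2,1) | p2:(3,0)->(2,0)->EXIT | p3:(2,2)->(2,1)
Step 3: p0:escaped | p1:(2,1)->(2,0)->EXIT | p2:escaped | p3:(2,1)->(2,0)->EXIT

ESCAPED ESCAPED ESCAPED ESCAPED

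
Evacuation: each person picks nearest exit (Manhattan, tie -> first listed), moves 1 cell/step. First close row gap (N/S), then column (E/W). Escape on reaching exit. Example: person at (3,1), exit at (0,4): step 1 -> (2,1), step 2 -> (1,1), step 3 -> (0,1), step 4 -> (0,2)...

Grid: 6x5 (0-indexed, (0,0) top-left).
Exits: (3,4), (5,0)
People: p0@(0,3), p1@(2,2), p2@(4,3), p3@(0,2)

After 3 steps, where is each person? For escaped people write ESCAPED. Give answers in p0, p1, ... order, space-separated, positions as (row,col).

Step 1: p0:(0,3)->(1,3) | p1:(2,2)->(3,2) | p2:(4,3)->(3,3) | p3:(0,2)->(1,2)
Step 2: p0:(1,3)->(2,3) | p1:(3,2)->(3,3) | p2:(3,3)->(3,4)->EXIT | p3:(1,2)->(2,2)
Step 3: p0:(2,3)->(3,3) | p1:(3,3)->(3,4)->EXIT | p2:escaped | p3:(2,2)->(3,2)

(3,3) ESCAPED ESCAPED (3,2)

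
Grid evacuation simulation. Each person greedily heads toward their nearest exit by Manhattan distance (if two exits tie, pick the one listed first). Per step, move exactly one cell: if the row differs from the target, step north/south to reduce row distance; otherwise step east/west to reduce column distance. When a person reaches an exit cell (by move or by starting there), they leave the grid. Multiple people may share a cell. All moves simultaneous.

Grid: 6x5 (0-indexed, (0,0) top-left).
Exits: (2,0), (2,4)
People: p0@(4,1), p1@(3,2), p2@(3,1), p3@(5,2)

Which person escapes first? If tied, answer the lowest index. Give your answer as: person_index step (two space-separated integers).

Step 1: p0:(4,1)->(3,1) | p1:(3,2)->(2,2) | p2:(3,1)->(2,1) | p3:(5,2)->(4,2)
Step 2: p0:(3,1)->(2,1) | p1:(2,2)->(2,1) | p2:(2,1)->(2,0)->EXIT | p3:(4,2)->(3,2)
Step 3: p0:(2,1)->(2,0)->EXIT | p1:(2,1)->(2,0)->EXIT | p2:escaped | p3:(3,2)->(2,2)
Step 4: p0:escaped | p1:escaped | p2:escaped | p3:(2,2)->(2,1)
Step 5: p0:escaped | p1:escaped | p2:escaped | p3:(2,1)->(2,0)->EXIT
Exit steps: [3, 3, 2, 5]
First to escape: p2 at step 2

Answer: 2 2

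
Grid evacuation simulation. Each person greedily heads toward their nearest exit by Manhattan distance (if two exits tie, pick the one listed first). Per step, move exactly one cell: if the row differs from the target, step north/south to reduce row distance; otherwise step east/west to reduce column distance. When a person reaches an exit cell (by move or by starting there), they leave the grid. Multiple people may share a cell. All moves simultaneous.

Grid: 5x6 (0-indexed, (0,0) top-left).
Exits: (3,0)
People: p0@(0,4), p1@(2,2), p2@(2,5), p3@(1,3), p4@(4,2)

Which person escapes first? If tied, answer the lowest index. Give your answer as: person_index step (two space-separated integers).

Step 1: p0:(0,4)->(1,4) | p1:(2,2)->(3,2) | p2:(2,5)->(3,5) | p3:(1,3)->(2,3) | p4:(4,2)->(3,2)
Step 2: p0:(1,4)->(2,4) | p1:(3,2)->(3,1) | p2:(3,5)->(3,4) | p3:(2,3)->(3,3) | p4:(3,2)->(3,1)
Step 3: p0:(2,4)->(3,4) | p1:(3,1)->(3,0)->EXIT | p2:(3,4)->(3,3) | p3:(3,3)->(3,2) | p4:(3,1)->(3,0)->EXIT
Step 4: p0:(3,4)->(3,3) | p1:escaped | p2:(3,3)->(3,2) | p3:(3,2)->(3,1) | p4:escaped
Step 5: p0:(3,3)->(3,2) | p1:escaped | p2:(3,2)->(3,1) | p3:(3,1)->(3,0)->EXIT | p4:escaped
Step 6: p0:(3,2)->(3,1) | p1:escaped | p2:(3,1)->(3,0)->EXIT | p3:escaped | p4:escaped
Step 7: p0:(3,1)->(3,0)->EXIT | p1:escaped | p2:escaped | p3:escaped | p4:escaped
Exit steps: [7, 3, 6, 5, 3]
First to escape: p1 at step 3

Answer: 1 3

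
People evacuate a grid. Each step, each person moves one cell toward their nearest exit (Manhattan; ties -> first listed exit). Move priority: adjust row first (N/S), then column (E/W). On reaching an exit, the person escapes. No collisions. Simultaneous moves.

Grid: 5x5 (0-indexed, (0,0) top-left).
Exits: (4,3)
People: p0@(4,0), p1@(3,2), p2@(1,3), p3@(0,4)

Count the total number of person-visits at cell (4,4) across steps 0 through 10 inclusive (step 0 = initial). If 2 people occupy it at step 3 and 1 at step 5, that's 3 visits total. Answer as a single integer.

Answer: 1

Derivation:
Step 0: p0@(4,0) p1@(3,2) p2@(1,3) p3@(0,4) -> at (4,4): 0 [-], cum=0
Step 1: p0@(4,1) p1@(4,2) p2@(2,3) p3@(1,4) -> at (4,4): 0 [-], cum=0
Step 2: p0@(4,2) p1@ESC p2@(3,3) p3@(2,4) -> at (4,4): 0 [-], cum=0
Step 3: p0@ESC p1@ESC p2@ESC p3@(3,4) -> at (4,4): 0 [-], cum=0
Step 4: p0@ESC p1@ESC p2@ESC p3@(4,4) -> at (4,4): 1 [p3], cum=1
Step 5: p0@ESC p1@ESC p2@ESC p3@ESC -> at (4,4): 0 [-], cum=1
Total visits = 1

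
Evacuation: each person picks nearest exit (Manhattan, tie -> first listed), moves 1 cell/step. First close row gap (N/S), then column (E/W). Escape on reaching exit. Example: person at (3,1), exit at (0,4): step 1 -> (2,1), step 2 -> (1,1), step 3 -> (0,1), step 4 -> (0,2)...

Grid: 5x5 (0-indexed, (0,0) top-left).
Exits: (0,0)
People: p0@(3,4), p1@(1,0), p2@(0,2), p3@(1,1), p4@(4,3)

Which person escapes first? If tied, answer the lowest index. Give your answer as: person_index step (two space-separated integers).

Step 1: p0:(3,4)->(2,4) | p1:(1,0)->(0,0)->EXIT | p2:(0,2)->(0,1) | p3:(1,1)->(0,1) | p4:(4,3)->(3,3)
Step 2: p0:(2,4)->(1,4) | p1:escaped | p2:(0,1)->(0,0)->EXIT | p3:(0,1)->(0,0)->EXIT | p4:(3,3)->(2,3)
Step 3: p0:(1,4)->(0,4) | p1:escaped | p2:escaped | p3:escaped | p4:(2,3)->(1,3)
Step 4: p0:(0,4)->(0,3) | p1:escaped | p2:escaped | p3:escaped | p4:(1,3)->(0,3)
Step 5: p0:(0,3)->(0,2) | p1:escaped | p2:escaped | p3:escaped | p4:(0,3)->(0,2)
Step 6: p0:(0,2)->(0,1) | p1:escaped | p2:escaped | p3:escaped | p4:(0,2)->(0,1)
Step 7: p0:(0,1)->(0,0)->EXIT | p1:escaped | p2:escaped | p3:escaped | p4:(0,1)->(0,0)->EXIT
Exit steps: [7, 1, 2, 2, 7]
First to escape: p1 at step 1

Answer: 1 1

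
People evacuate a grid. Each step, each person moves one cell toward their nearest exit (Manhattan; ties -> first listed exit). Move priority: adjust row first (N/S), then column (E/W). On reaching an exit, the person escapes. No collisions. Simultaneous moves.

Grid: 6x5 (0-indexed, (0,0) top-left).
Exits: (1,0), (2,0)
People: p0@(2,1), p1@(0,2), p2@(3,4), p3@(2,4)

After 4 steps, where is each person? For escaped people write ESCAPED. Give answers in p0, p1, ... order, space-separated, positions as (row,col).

Step 1: p0:(2,1)->(2,0)->EXIT | p1:(0,2)->(1,2) | p2:(3,4)->(2,4) | p3:(2,4)->(2,3)
Step 2: p0:escaped | p1:(1,2)->(1,1) | p2:(2,4)->(2,3) | p3:(2,3)->(2,2)
Step 3: p0:escaped | p1:(1,1)->(1,0)->EXIT | p2:(2,3)->(2,2) | p3:(2,2)->(2,1)
Step 4: p0:escaped | p1:escaped | p2:(2,2)->(2,1) | p3:(2,1)->(2,0)->EXIT

ESCAPED ESCAPED (2,1) ESCAPED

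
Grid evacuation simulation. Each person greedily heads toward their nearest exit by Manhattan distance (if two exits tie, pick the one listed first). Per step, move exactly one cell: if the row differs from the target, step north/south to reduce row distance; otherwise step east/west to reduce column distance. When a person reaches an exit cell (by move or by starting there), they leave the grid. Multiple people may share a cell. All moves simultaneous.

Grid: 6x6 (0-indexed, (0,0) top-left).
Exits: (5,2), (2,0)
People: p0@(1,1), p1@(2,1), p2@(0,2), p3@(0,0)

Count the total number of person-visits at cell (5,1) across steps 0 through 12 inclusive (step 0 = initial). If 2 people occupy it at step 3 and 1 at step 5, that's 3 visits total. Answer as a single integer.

Answer: 0

Derivation:
Step 0: p0@(1,1) p1@(2,1) p2@(0,2) p3@(0,0) -> at (5,1): 0 [-], cum=0
Step 1: p0@(2,1) p1@ESC p2@(1,2) p3@(1,0) -> at (5,1): 0 [-], cum=0
Step 2: p0@ESC p1@ESC p2@(2,2) p3@ESC -> at (5,1): 0 [-], cum=0
Step 3: p0@ESC p1@ESC p2@(2,1) p3@ESC -> at (5,1): 0 [-], cum=0
Step 4: p0@ESC p1@ESC p2@ESC p3@ESC -> at (5,1): 0 [-], cum=0
Total visits = 0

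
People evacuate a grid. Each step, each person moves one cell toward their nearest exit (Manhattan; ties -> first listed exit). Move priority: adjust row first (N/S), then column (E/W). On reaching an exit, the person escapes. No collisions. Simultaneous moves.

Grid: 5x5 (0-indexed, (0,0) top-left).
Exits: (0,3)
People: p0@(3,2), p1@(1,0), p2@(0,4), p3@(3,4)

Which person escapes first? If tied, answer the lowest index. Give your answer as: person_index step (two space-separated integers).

Answer: 2 1

Derivation:
Step 1: p0:(3,2)->(2,2) | p1:(1,0)->(0,0) | p2:(0,4)->(0,3)->EXIT | p3:(3,4)->(2,4)
Step 2: p0:(2,2)->(1,2) | p1:(0,0)->(0,1) | p2:escaped | p3:(2,4)->(1,4)
Step 3: p0:(1,2)->(0,2) | p1:(0,1)->(0,2) | p2:escaped | p3:(1,4)->(0,4)
Step 4: p0:(0,2)->(0,3)->EXIT | p1:(0,2)->(0,3)->EXIT | p2:escaped | p3:(0,4)->(0,3)->EXIT
Exit steps: [4, 4, 1, 4]
First to escape: p2 at step 1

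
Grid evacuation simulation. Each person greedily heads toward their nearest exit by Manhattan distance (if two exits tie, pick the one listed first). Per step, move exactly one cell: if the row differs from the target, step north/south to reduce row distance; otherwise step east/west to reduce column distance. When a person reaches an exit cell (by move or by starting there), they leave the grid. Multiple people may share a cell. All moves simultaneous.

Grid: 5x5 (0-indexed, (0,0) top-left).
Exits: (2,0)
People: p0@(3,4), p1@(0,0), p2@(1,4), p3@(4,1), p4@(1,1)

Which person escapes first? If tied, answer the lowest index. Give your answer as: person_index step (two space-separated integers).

Answer: 1 2

Derivation:
Step 1: p0:(3,4)->(2,4) | p1:(0,0)->(1,0) | p2:(1,4)->(2,4) | p3:(4,1)->(3,1) | p4:(1,1)->(2,1)
Step 2: p0:(2,4)->(2,3) | p1:(1,0)->(2,0)->EXIT | p2:(2,4)->(2,3) | p3:(3,1)->(2,1) | p4:(2,1)->(2,0)->EXIT
Step 3: p0:(2,3)->(2,2) | p1:escaped | p2:(2,3)->(2,2) | p3:(2,1)->(2,0)->EXIT | p4:escaped
Step 4: p0:(2,2)->(2,1) | p1:escaped | p2:(2,2)->(2,1) | p3:escaped | p4:escaped
Step 5: p0:(2,1)->(2,0)->EXIT | p1:escaped | p2:(2,1)->(2,0)->EXIT | p3:escaped | p4:escaped
Exit steps: [5, 2, 5, 3, 2]
First to escape: p1 at step 2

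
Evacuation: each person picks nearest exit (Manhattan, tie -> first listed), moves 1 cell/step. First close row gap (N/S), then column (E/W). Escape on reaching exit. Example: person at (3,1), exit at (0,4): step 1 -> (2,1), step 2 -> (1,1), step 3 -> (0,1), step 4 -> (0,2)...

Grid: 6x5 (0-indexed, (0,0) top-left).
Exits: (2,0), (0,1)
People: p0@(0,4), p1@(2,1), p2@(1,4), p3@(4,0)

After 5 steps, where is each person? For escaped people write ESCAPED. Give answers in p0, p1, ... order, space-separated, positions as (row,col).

Step 1: p0:(0,4)->(0,3) | p1:(2,1)->(2,0)->EXIT | p2:(1,4)->(0,4) | p3:(4,0)->(3,0)
Step 2: p0:(0,3)->(0,2) | p1:escaped | p2:(0,4)->(0,3) | p3:(3,0)->(2,0)->EXIT
Step 3: p0:(0,2)->(0,1)->EXIT | p1:escaped | p2:(0,3)->(0,2) | p3:escaped
Step 4: p0:escaped | p1:escaped | p2:(0,2)->(0,1)->EXIT | p3:escaped

ESCAPED ESCAPED ESCAPED ESCAPED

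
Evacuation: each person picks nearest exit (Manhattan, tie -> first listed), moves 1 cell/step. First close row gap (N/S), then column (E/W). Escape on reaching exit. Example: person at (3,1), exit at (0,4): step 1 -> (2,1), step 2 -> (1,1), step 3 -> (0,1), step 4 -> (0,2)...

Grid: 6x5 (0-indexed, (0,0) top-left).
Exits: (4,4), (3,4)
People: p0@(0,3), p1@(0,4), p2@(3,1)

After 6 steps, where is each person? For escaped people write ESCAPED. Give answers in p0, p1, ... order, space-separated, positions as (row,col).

Step 1: p0:(0,3)->(1,3) | p1:(0,4)->(1,4) | p2:(3,1)->(3,2)
Step 2: p0:(1,3)->(2,3) | p1:(1,4)->(2,4) | p2:(3,2)->(3,3)
Step 3: p0:(2,3)->(3,3) | p1:(2,4)->(3,4)->EXIT | p2:(3,3)->(3,4)->EXIT
Step 4: p0:(3,3)->(3,4)->EXIT | p1:escaped | p2:escaped

ESCAPED ESCAPED ESCAPED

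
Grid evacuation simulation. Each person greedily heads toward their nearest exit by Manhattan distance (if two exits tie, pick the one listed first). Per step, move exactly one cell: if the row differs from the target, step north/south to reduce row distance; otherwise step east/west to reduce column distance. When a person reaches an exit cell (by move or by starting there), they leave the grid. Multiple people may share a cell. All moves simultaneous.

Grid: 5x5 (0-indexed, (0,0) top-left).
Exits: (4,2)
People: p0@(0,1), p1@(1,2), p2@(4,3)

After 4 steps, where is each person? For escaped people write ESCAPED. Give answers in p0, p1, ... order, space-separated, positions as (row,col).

Step 1: p0:(0,1)->(1,1) | p1:(1,2)->(2,2) | p2:(4,3)->(4,2)->EXIT
Step 2: p0:(1,1)->(2,1) | p1:(2,2)->(3,2) | p2:escaped
Step 3: p0:(2,1)->(3,1) | p1:(3,2)->(4,2)->EXIT | p2:escaped
Step 4: p0:(3,1)->(4,1) | p1:escaped | p2:escaped

(4,1) ESCAPED ESCAPED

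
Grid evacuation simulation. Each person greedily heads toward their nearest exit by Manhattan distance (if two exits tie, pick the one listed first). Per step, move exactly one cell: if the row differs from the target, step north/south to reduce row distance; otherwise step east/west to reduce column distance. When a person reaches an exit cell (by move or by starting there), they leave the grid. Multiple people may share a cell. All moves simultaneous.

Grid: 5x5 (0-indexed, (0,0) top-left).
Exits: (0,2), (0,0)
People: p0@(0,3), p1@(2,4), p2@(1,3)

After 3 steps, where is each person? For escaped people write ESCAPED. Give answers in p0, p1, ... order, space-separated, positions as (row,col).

Step 1: p0:(0,3)->(0,2)->EXIT | p1:(2,4)->(1,4) | p2:(1,3)->(0,3)
Step 2: p0:escaped | p1:(1,4)->(0,4) | p2:(0,3)->(0,2)->EXIT
Step 3: p0:escaped | p1:(0,4)->(0,3) | p2:escaped

ESCAPED (0,3) ESCAPED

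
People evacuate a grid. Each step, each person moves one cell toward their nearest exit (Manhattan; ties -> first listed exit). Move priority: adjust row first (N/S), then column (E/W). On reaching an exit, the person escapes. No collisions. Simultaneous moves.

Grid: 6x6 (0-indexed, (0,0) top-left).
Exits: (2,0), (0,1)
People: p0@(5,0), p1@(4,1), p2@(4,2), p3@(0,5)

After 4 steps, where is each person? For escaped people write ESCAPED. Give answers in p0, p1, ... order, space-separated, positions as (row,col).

Step 1: p0:(5,0)->(4,0) | p1:(4,1)->(3,1) | p2:(4,2)->(3,2) | p3:(0,5)->(0,4)
Step 2: p0:(4,0)->(3,0) | p1:(3,1)->(2,1) | p2:(3,2)->(2,2) | p3:(0,4)->(0,3)
Step 3: p0:(3,0)->(2,0)->EXIT | p1:(2,1)->(2,0)->EXIT | p2:(2,2)->(2,1) | p3:(0,3)->(0,2)
Step 4: p0:escaped | p1:escaped | p2:(2,1)->(2,0)->EXIT | p3:(0,2)->(0,1)->EXIT

ESCAPED ESCAPED ESCAPED ESCAPED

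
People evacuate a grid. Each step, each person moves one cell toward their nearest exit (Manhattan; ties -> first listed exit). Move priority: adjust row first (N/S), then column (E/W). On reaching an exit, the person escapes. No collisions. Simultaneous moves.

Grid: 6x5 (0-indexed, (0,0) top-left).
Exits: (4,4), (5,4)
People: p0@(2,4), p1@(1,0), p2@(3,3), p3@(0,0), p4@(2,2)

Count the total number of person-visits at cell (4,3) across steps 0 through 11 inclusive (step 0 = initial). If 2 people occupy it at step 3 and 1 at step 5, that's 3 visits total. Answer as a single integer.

Step 0: p0@(2,4) p1@(1,0) p2@(3,3) p3@(0,0) p4@(2,2) -> at (4,3): 0 [-], cum=0
Step 1: p0@(3,4) p1@(2,0) p2@(4,3) p3@(1,0) p4@(3,2) -> at (4,3): 1 [p2], cum=1
Step 2: p0@ESC p1@(3,0) p2@ESC p3@(2,0) p4@(4,2) -> at (4,3): 0 [-], cum=1
Step 3: p0@ESC p1@(4,0) p2@ESC p3@(3,0) p4@(4,3) -> at (4,3): 1 [p4], cum=2
Step 4: p0@ESC p1@(4,1) p2@ESC p3@(4,0) p4@ESC -> at (4,3): 0 [-], cum=2
Step 5: p0@ESC p1@(4,2) p2@ESC p3@(4,1) p4@ESC -> at (4,3): 0 [-], cum=2
Step 6: p0@ESC p1@(4,3) p2@ESC p3@(4,2) p4@ESC -> at (4,3): 1 [p1], cum=3
Step 7: p0@ESC p1@ESC p2@ESC p3@(4,3) p4@ESC -> at (4,3): 1 [p3], cum=4
Step 8: p0@ESC p1@ESC p2@ESC p3@ESC p4@ESC -> at (4,3): 0 [-], cum=4
Total visits = 4

Answer: 4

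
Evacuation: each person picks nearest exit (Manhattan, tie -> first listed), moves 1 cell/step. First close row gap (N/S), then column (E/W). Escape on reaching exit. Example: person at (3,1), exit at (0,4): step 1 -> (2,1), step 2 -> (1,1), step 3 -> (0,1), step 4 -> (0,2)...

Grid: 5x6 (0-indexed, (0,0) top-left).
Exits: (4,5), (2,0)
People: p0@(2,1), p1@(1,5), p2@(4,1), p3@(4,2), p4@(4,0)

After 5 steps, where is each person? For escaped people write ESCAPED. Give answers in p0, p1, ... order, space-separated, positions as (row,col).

Step 1: p0:(2,1)->(2,0)->EXIT | p1:(1,5)->(2,5) | p2:(4,1)->(3,1) | p3:(4,2)->(4,3) | p4:(4,0)->(3,0)
Step 2: p0:escaped | p1:(2,5)->(3,5) | p2:(3,1)->(2,1) | p3:(4,3)->(4,4) | p4:(3,0)->(2,0)->EXIT
Step 3: p0:escaped | p1:(3,5)->(4,5)->EXIT | p2:(2,1)->(2,0)->EXIT | p3:(4,4)->(4,5)->EXIT | p4:escaped

ESCAPED ESCAPED ESCAPED ESCAPED ESCAPED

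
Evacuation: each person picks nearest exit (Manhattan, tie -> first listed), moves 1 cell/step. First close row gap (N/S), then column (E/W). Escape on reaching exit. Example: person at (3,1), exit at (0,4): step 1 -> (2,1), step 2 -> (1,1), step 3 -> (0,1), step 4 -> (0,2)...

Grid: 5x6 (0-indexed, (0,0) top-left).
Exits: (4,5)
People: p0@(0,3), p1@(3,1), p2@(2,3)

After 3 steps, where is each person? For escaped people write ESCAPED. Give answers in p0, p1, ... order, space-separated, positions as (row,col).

Step 1: p0:(0,3)->(1,3) | p1:(3,1)->(4,1) | p2:(2,3)->(3,3)
Step 2: p0:(1,3)->(2,3) | p1:(4,1)->(4,2) | p2:(3,3)->(4,3)
Step 3: p0:(2,3)->(3,3) | p1:(4,2)->(4,3) | p2:(4,3)->(4,4)

(3,3) (4,3) (4,4)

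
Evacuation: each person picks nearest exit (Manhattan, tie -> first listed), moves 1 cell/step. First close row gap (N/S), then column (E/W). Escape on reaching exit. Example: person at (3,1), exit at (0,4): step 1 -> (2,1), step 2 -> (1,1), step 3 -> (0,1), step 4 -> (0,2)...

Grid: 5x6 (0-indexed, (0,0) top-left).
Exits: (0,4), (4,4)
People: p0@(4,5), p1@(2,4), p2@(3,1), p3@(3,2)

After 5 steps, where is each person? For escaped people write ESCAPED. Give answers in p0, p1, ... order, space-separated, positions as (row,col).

Step 1: p0:(4,5)->(4,4)->EXIT | p1:(2,4)->(1,4) | p2:(3,1)->(4,1) | p3:(3,2)->(4,2)
Step 2: p0:escaped | p1:(1,4)->(0,4)->EXIT | p2:(4,1)->(4,2) | p3:(4,2)->(4,3)
Step 3: p0:escaped | p1:escaped | p2:(4,2)->(4,3) | p3:(4,3)->(4,4)->EXIT
Step 4: p0:escaped | p1:escaped | p2:(4,3)->(4,4)->EXIT | p3:escaped

ESCAPED ESCAPED ESCAPED ESCAPED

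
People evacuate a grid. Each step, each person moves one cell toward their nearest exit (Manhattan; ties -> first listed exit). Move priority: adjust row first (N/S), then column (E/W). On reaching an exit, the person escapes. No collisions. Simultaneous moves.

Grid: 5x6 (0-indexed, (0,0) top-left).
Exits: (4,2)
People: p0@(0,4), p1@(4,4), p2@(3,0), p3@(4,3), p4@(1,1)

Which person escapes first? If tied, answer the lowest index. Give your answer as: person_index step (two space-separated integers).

Answer: 3 1

Derivation:
Step 1: p0:(0,4)->(1,4) | p1:(4,4)->(4,3) | p2:(3,0)->(4,0) | p3:(4,3)->(4,2)->EXIT | p4:(1,1)->(2,1)
Step 2: p0:(1,4)->(2,4) | p1:(4,3)->(4,2)->EXIT | p2:(4,0)->(4,1) | p3:escaped | p4:(2,1)->(3,1)
Step 3: p0:(2,4)->(3,4) | p1:escaped | p2:(4,1)->(4,2)->EXIT | p3:escaped | p4:(3,1)->(4,1)
Step 4: p0:(3,4)->(4,4) | p1:escaped | p2:escaped | p3:escaped | p4:(4,1)->(4,2)->EXIT
Step 5: p0:(4,4)->(4,3) | p1:escaped | p2:escaped | p3:escaped | p4:escaped
Step 6: p0:(4,3)->(4,2)->EXIT | p1:escaped | p2:escaped | p3:escaped | p4:escaped
Exit steps: [6, 2, 3, 1, 4]
First to escape: p3 at step 1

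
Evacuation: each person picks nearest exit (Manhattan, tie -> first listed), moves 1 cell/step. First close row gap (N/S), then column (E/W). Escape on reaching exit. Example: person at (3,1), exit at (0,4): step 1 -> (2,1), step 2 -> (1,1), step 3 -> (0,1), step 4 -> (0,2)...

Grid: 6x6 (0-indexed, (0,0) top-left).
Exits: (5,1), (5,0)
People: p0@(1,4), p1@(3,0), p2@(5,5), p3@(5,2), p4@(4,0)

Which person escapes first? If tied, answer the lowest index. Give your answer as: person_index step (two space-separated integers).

Answer: 3 1

Derivation:
Step 1: p0:(1,4)->(2,4) | p1:(3,0)->(4,0) | p2:(5,5)->(5,4) | p3:(5,2)->(5,1)->EXIT | p4:(4,0)->(5,0)->EXIT
Step 2: p0:(2,4)->(3,4) | p1:(4,0)->(5,0)->EXIT | p2:(5,4)->(5,3) | p3:escaped | p4:escaped
Step 3: p0:(3,4)->(4,4) | p1:escaped | p2:(5,3)->(5,2) | p3:escaped | p4:escaped
Step 4: p0:(4,4)->(5,4) | p1:escaped | p2:(5,2)->(5,1)->EXIT | p3:escaped | p4:escaped
Step 5: p0:(5,4)->(5,3) | p1:escaped | p2:escaped | p3:escaped | p4:escaped
Step 6: p0:(5,3)->(5,2) | p1:escaped | p2:escaped | p3:escaped | p4:escaped
Step 7: p0:(5,2)->(5,1)->EXIT | p1:escaped | p2:escaped | p3:escaped | p4:escaped
Exit steps: [7, 2, 4, 1, 1]
First to escape: p3 at step 1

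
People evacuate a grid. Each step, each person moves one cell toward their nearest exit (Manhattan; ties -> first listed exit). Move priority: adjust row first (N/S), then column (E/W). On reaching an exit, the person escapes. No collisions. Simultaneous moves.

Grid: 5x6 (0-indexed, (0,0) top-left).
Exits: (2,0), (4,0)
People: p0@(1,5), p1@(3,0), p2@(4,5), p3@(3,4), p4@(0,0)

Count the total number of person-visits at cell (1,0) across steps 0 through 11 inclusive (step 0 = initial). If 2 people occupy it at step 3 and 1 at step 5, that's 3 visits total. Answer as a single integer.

Step 0: p0@(1,5) p1@(3,0) p2@(4,5) p3@(3,4) p4@(0,0) -> at (1,0): 0 [-], cum=0
Step 1: p0@(2,5) p1@ESC p2@(4,4) p3@(2,4) p4@(1,0) -> at (1,0): 1 [p4], cum=1
Step 2: p0@(2,4) p1@ESC p2@(4,3) p3@(2,3) p4@ESC -> at (1,0): 0 [-], cum=1
Step 3: p0@(2,3) p1@ESC p2@(4,2) p3@(2,2) p4@ESC -> at (1,0): 0 [-], cum=1
Step 4: p0@(2,2) p1@ESC p2@(4,1) p3@(2,1) p4@ESC -> at (1,0): 0 [-], cum=1
Step 5: p0@(2,1) p1@ESC p2@ESC p3@ESC p4@ESC -> at (1,0): 0 [-], cum=1
Step 6: p0@ESC p1@ESC p2@ESC p3@ESC p4@ESC -> at (1,0): 0 [-], cum=1
Total visits = 1

Answer: 1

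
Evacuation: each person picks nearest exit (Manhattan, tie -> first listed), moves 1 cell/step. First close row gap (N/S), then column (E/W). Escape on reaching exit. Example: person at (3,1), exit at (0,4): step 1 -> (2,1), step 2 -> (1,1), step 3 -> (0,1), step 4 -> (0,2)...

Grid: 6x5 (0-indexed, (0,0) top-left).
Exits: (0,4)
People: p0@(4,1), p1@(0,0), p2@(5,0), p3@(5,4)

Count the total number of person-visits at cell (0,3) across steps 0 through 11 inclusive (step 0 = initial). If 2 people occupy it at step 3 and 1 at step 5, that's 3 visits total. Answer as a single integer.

Answer: 3

Derivation:
Step 0: p0@(4,1) p1@(0,0) p2@(5,0) p3@(5,4) -> at (0,3): 0 [-], cum=0
Step 1: p0@(3,1) p1@(0,1) p2@(4,0) p3@(4,4) -> at (0,3): 0 [-], cum=0
Step 2: p0@(2,1) p1@(0,2) p2@(3,0) p3@(3,4) -> at (0,3): 0 [-], cum=0
Step 3: p0@(1,1) p1@(0,3) p2@(2,0) p3@(2,4) -> at (0,3): 1 [p1], cum=1
Step 4: p0@(0,1) p1@ESC p2@(1,0) p3@(1,4) -> at (0,3): 0 [-], cum=1
Step 5: p0@(0,2) p1@ESC p2@(0,0) p3@ESC -> at (0,3): 0 [-], cum=1
Step 6: p0@(0,3) p1@ESC p2@(0,1) p3@ESC -> at (0,3): 1 [p0], cum=2
Step 7: p0@ESC p1@ESC p2@(0,2) p3@ESC -> at (0,3): 0 [-], cum=2
Step 8: p0@ESC p1@ESC p2@(0,3) p3@ESC -> at (0,3): 1 [p2], cum=3
Step 9: p0@ESC p1@ESC p2@ESC p3@ESC -> at (0,3): 0 [-], cum=3
Total visits = 3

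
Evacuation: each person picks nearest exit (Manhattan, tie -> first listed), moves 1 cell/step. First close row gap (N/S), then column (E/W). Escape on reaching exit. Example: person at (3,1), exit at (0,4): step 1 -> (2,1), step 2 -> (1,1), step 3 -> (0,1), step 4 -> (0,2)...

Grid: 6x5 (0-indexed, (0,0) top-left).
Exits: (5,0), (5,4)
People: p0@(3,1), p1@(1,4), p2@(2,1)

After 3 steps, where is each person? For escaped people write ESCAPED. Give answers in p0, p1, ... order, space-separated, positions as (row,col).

Step 1: p0:(3,1)->(4,1) | p1:(1,4)->(2,4) | p2:(2,1)->(3,1)
Step 2: p0:(4,1)->(5,1) | p1:(2,4)->(3,4) | p2:(3,1)->(4,1)
Step 3: p0:(5,1)->(5,0)->EXIT | p1:(3,4)->(4,4) | p2:(4,1)->(5,1)

ESCAPED (4,4) (5,1)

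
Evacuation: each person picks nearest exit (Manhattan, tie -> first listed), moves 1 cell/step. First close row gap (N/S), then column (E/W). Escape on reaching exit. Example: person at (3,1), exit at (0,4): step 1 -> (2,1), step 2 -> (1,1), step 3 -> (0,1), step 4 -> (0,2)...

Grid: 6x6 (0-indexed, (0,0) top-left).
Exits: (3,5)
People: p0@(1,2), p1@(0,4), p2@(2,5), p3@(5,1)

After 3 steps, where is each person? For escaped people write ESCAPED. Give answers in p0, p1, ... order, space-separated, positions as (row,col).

Step 1: p0:(1,2)->(2,2) | p1:(0,4)->(1,4) | p2:(2,5)->(3,5)->EXIT | p3:(5,1)->(4,1)
Step 2: p0:(2,2)->(3,2) | p1:(1,4)->(2,4) | p2:escaped | p3:(4,1)->(3,1)
Step 3: p0:(3,2)->(3,3) | p1:(2,4)->(3,4) | p2:escaped | p3:(3,1)->(3,2)

(3,3) (3,4) ESCAPED (3,2)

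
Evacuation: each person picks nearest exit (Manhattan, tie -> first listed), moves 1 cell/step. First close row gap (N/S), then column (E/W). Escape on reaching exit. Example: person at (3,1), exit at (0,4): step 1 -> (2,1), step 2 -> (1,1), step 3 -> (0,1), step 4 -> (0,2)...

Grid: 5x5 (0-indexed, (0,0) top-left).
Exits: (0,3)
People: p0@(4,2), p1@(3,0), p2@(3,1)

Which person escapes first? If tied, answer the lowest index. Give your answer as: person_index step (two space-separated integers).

Answer: 0 5

Derivation:
Step 1: p0:(4,2)->(3,2) | p1:(3,0)->(2,0) | p2:(3,1)->(2,1)
Step 2: p0:(3,2)->(2,2) | p1:(2,0)->(1,0) | p2:(2,1)->(1,1)
Step 3: p0:(2,2)->(1,2) | p1:(1,0)->(0,0) | p2:(1,1)->(0,1)
Step 4: p0:(1,2)->(0,2) | p1:(0,0)->(0,1) | p2:(0,1)->(0,2)
Step 5: p0:(0,2)->(0,3)->EXIT | p1:(0,1)->(0,2) | p2:(0,2)->(0,3)->EXIT
Step 6: p0:escaped | p1:(0,2)->(0,3)->EXIT | p2:escaped
Exit steps: [5, 6, 5]
First to escape: p0 at step 5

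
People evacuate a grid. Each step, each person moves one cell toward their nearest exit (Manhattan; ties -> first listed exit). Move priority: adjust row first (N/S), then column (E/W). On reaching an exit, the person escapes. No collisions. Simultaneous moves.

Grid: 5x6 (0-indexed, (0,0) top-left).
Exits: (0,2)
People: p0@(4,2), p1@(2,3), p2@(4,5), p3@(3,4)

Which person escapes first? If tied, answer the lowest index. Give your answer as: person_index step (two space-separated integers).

Answer: 1 3

Derivation:
Step 1: p0:(4,2)->(3,2) | p1:(2,3)->(1,3) | p2:(4,5)->(3,5) | p3:(3,4)->(2,4)
Step 2: p0:(3,2)->(2,2) | p1:(1,3)->(0,3) | p2:(3,5)->(2,5) | p3:(2,4)->(1,4)
Step 3: p0:(2,2)->(1,2) | p1:(0,3)->(0,2)->EXIT | p2:(2,5)->(1,5) | p3:(1,4)->(0,4)
Step 4: p0:(1,2)->(0,2)->EXIT | p1:escaped | p2:(1,5)->(0,5) | p3:(0,4)->(0,3)
Step 5: p0:escaped | p1:escaped | p2:(0,5)->(0,4) | p3:(0,3)->(0,2)->EXIT
Step 6: p0:escaped | p1:escaped | p2:(0,4)->(0,3) | p3:escaped
Step 7: p0:escaped | p1:escaped | p2:(0,3)->(0,2)->EXIT | p3:escaped
Exit steps: [4, 3, 7, 5]
First to escape: p1 at step 3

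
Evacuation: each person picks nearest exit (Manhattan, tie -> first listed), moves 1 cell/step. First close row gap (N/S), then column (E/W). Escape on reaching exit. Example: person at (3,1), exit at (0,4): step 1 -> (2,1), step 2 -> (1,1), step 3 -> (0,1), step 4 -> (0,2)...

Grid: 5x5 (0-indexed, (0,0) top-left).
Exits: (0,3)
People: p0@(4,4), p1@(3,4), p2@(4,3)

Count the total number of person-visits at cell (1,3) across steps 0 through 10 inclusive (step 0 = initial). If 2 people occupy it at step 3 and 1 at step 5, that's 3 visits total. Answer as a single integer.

Answer: 1

Derivation:
Step 0: p0@(4,4) p1@(3,4) p2@(4,3) -> at (1,3): 0 [-], cum=0
Step 1: p0@(3,4) p1@(2,4) p2@(3,3) -> at (1,3): 0 [-], cum=0
Step 2: p0@(2,4) p1@(1,4) p2@(2,3) -> at (1,3): 0 [-], cum=0
Step 3: p0@(1,4) p1@(0,4) p2@(1,3) -> at (1,3): 1 [p2], cum=1
Step 4: p0@(0,4) p1@ESC p2@ESC -> at (1,3): 0 [-], cum=1
Step 5: p0@ESC p1@ESC p2@ESC -> at (1,3): 0 [-], cum=1
Total visits = 1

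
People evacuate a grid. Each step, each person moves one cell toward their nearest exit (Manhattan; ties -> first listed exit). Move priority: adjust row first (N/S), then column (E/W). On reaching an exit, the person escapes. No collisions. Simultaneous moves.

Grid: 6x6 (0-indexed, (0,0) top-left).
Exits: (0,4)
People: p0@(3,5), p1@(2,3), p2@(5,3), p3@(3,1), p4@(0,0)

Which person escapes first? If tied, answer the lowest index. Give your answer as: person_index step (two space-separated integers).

Step 1: p0:(3,5)->(2,5) | p1:(2,3)->(1,3) | p2:(5,3)->(4,3) | p3:(3,1)->(2,1) | p4:(0,0)->(0,1)
Step 2: p0:(2,5)->(1,5) | p1:(1,3)->(0,3) | p2:(4,3)->(3,3) | p3:(2,1)->(1,1) | p4:(0,1)->(0,2)
Step 3: p0:(1,5)->(0,5) | p1:(0,3)->(0,4)->EXIT | p2:(3,3)->(2,3) | p3:(1,1)->(0,1) | p4:(0,2)->(0,3)
Step 4: p0:(0,5)->(0,4)->EXIT | p1:escaped | p2:(2,3)->(1,3) | p3:(0,1)->(0,2) | p4:(0,3)->(0,4)->EXIT
Step 5: p0:escaped | p1:escaped | p2:(1,3)->(0,3) | p3:(0,2)->(0,3) | p4:escaped
Step 6: p0:escaped | p1:escaped | p2:(0,3)->(0,4)->EXIT | p3:(0,3)->(0,4)->EXIT | p4:escaped
Exit steps: [4, 3, 6, 6, 4]
First to escape: p1 at step 3

Answer: 1 3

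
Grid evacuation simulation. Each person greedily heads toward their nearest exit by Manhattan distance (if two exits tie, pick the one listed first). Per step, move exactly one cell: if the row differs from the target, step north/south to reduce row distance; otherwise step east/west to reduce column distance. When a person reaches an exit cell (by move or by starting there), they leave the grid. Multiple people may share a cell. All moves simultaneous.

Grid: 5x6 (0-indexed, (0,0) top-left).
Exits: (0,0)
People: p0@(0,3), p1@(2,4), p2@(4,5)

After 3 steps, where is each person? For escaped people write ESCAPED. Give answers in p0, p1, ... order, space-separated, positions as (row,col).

Step 1: p0:(0,3)->(0,2) | p1:(2,4)->(1,4) | p2:(4,5)->(3,5)
Step 2: p0:(0,2)->(0,1) | p1:(1,4)->(0,4) | p2:(3,5)->(2,5)
Step 3: p0:(0,1)->(0,0)->EXIT | p1:(0,4)->(0,3) | p2:(2,5)->(1,5)

ESCAPED (0,3) (1,5)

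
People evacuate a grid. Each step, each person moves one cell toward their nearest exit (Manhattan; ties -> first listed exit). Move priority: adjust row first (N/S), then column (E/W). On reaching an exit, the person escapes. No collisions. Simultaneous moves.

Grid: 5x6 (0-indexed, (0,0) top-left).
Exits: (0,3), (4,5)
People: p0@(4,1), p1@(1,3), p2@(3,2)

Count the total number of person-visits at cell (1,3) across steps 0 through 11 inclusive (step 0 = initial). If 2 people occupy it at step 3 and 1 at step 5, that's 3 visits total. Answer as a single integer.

Answer: 1

Derivation:
Step 0: p0@(4,1) p1@(1,3) p2@(3,2) -> at (1,3): 1 [p1], cum=1
Step 1: p0@(4,2) p1@ESC p2@(2,2) -> at (1,3): 0 [-], cum=1
Step 2: p0@(4,3) p1@ESC p2@(1,2) -> at (1,3): 0 [-], cum=1
Step 3: p0@(4,4) p1@ESC p2@(0,2) -> at (1,3): 0 [-], cum=1
Step 4: p0@ESC p1@ESC p2@ESC -> at (1,3): 0 [-], cum=1
Total visits = 1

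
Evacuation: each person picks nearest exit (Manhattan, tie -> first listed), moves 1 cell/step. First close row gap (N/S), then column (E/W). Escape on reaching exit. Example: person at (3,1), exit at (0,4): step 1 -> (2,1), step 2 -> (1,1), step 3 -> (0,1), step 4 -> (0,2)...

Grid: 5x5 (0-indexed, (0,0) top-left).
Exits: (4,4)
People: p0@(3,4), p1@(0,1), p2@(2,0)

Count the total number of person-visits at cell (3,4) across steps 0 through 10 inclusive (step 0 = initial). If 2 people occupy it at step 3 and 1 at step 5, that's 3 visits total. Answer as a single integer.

Answer: 1

Derivation:
Step 0: p0@(3,4) p1@(0,1) p2@(2,0) -> at (3,4): 1 [p0], cum=1
Step 1: p0@ESC p1@(1,1) p2@(3,0) -> at (3,4): 0 [-], cum=1
Step 2: p0@ESC p1@(2,1) p2@(4,0) -> at (3,4): 0 [-], cum=1
Step 3: p0@ESC p1@(3,1) p2@(4,1) -> at (3,4): 0 [-], cum=1
Step 4: p0@ESC p1@(4,1) p2@(4,2) -> at (3,4): 0 [-], cum=1
Step 5: p0@ESC p1@(4,2) p2@(4,3) -> at (3,4): 0 [-], cum=1
Step 6: p0@ESC p1@(4,3) p2@ESC -> at (3,4): 0 [-], cum=1
Step 7: p0@ESC p1@ESC p2@ESC -> at (3,4): 0 [-], cum=1
Total visits = 1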